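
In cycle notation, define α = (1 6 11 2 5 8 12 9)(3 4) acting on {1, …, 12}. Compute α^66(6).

6 lies in the 8-cycle (1 6 11 2 5 8 12 9).
Powers repeat with period 8 on this cycle, and 66 mod 8 = 2, so α^66(6) = α^2(6).
Stepping 2 places around the cycle: 6 → 11 → 2.

2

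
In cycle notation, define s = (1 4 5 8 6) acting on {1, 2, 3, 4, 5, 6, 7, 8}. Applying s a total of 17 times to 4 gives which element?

4 lies in the 5-cycle (1 4 5 8 6).
Since the cycle has length 5, s^17 acts on it the same as s^2 (17 mod 5 = 2).
Stepping 2 places around the cycle: 4 → 5 → 8.

8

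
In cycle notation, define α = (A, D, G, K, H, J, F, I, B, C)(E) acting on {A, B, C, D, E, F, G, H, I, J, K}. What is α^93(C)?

C lies in the 10-cycle (A, D, G, K, H, J, F, I, B, C).
On a 10-cycle, α^10 is the identity, so α^93 = α^3 there (93 ≡ 3 mod 10).
Stepping 3 places around the cycle: C → A → D → G.

G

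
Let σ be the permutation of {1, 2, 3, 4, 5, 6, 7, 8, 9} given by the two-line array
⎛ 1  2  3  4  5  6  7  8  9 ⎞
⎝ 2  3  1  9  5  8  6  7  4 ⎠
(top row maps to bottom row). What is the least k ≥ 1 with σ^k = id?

The disjoint-cycle form of σ has cycle lengths 3, 3, 2, 1.
The order of σ is the least common multiple of its cycle lengths: lcm(3, 3, 2) = 6.

6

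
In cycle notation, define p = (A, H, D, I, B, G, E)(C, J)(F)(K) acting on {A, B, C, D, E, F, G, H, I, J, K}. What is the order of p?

The disjoint cycles have lengths 7, 2, 1, 1.
The order is lcm(7, 2) = 14.

14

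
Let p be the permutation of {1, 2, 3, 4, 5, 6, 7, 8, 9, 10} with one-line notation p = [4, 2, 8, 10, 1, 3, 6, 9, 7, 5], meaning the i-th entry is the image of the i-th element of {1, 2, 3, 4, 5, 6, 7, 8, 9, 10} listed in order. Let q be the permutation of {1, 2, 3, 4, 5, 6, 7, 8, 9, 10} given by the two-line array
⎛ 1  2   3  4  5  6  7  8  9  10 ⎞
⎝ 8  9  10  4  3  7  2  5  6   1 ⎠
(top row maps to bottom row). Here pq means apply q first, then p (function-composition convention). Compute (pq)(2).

7

(pq)(2) = p(q(2)). q(2) = 9, then p(9) = 7. So (pq)(2) = 7.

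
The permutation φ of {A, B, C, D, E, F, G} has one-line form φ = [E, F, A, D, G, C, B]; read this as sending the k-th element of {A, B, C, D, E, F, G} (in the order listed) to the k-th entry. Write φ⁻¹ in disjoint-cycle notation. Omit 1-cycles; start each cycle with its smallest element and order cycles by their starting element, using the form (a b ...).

First write φ in disjoint cycles: (A E G B F C).
The inverse reverses every cycle; in canonical form, φ⁻¹ = (A C F B G E).

(A C F B G E)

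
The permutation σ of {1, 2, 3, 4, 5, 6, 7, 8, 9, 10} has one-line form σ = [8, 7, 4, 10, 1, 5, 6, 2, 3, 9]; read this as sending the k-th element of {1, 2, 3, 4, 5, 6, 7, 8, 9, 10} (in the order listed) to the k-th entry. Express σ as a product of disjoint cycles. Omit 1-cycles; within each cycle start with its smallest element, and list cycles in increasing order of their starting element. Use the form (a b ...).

(1 8 2 7 6 5)(3 4 10 9)

Iterating σ from 1 gives 1 → 8 → 2 → 7 → 6 → 5 → 1; that is the 6-cycle (1 8 2 7 6 5).
Repeating from the next unused element and collecting all non-trivial cycles gives (1 8 2 7 6 5)(3 4 10 9).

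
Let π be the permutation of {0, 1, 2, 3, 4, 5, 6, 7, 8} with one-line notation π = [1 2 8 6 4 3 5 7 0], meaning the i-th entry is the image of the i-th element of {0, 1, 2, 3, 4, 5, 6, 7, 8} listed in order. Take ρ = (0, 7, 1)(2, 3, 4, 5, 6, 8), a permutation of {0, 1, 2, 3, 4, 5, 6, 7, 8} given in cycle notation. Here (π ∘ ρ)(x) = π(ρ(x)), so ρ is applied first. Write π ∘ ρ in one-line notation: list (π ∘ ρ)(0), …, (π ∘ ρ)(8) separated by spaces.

Chase each element through ρ then π: 0 → 7 → 7; 1 → 0 → 1; 2 → 3 → 6; 3 → 4 → 4; 4 → 5 → 3; 5 → 6 → 5; 6 → 8 → 0; 7 → 1 → 2; 8 → 2 → 8.
So π ∘ ρ in one-line form is 7 1 6 4 3 5 0 2 8.

7 1 6 4 3 5 0 2 8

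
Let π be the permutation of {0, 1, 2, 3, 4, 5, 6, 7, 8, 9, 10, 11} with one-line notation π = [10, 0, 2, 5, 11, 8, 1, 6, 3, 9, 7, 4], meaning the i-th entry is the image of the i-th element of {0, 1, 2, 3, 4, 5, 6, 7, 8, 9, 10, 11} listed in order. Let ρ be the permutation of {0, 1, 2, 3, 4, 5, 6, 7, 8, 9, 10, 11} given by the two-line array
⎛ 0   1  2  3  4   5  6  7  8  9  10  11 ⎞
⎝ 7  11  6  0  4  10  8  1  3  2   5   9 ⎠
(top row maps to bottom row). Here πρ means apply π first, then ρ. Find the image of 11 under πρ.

π(11) = 4, then ρ(4) = 4; composing gives (πρ)(11) = 4.

4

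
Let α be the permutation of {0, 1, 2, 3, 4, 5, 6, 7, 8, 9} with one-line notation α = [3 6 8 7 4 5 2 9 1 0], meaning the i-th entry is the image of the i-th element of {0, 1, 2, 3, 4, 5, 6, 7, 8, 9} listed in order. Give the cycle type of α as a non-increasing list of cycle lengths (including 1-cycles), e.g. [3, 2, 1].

The disjoint cycles are (0, 3, 7, 9)(1, 6, 2, 8)(4)(5), with lengths 4, 4, 1, 1 in non-increasing order.

[4, 4, 1, 1]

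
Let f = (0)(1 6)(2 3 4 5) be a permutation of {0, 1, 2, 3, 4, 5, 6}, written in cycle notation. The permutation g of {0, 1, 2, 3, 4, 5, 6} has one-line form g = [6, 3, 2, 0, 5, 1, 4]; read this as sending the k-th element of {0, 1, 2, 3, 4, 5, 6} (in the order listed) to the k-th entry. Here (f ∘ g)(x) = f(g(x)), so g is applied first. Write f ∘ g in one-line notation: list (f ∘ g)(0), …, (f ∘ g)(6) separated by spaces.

1 4 3 0 2 6 5

(f ∘ g)(x) = f(g(x)). Computing each image: f(g(0)) = f(6) = 1, f(g(1)) = f(3) = 4, f(g(2)) = f(2) = 3, f(g(3)) = f(0) = 0, f(g(4)) = f(5) = 2, f(g(5)) = f(1) = 6, f(g(6)) = f(4) = 5.
Hence f ∘ g = [1 4 3 0 2 6 5].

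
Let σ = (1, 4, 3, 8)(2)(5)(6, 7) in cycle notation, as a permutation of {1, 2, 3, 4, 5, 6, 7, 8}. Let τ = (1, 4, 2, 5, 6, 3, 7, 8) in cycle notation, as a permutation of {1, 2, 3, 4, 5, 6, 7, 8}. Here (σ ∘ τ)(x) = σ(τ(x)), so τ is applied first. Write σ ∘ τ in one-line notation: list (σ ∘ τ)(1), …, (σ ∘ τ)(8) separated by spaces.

(σ ∘ τ)(x) = σ(τ(x)). Computing each image: σ(τ(1)) = σ(4) = 3, σ(τ(2)) = σ(5) = 5, σ(τ(3)) = σ(7) = 6, σ(τ(4)) = σ(2) = 2, σ(τ(5)) = σ(6) = 7, σ(τ(6)) = σ(3) = 8, σ(τ(7)) = σ(8) = 1, σ(τ(8)) = σ(1) = 4.
Hence σ ∘ τ = [3 5 6 2 7 8 1 4].

3 5 6 2 7 8 1 4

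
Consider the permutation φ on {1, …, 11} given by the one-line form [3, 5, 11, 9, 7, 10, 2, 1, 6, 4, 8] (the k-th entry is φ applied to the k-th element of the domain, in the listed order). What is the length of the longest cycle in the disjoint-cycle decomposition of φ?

Decomposing into disjoint cycles gives (1, 3, 11, 8)(2, 5, 7)(4, 9, 6, 10); the longest has length 4.

4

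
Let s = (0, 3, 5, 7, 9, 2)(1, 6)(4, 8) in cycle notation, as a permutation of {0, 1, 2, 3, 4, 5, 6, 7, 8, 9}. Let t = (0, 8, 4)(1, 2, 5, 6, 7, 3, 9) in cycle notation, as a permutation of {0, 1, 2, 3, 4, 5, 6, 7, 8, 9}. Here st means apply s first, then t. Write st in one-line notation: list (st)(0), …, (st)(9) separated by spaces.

9 7 8 6 4 3 2 1 0 5

(st)(x) = t(s(x)). Computing each image: t(s(0)) = t(3) = 9, t(s(1)) = t(6) = 7, t(s(2)) = t(0) = 8, t(s(3)) = t(5) = 6, t(s(4)) = t(8) = 4, t(s(5)) = t(7) = 3, t(s(6)) = t(1) = 2, t(s(7)) = t(9) = 1, t(s(8)) = t(4) = 0, t(s(9)) = t(2) = 5.
Hence st = [9 7 8 6 4 3 2 1 0 5].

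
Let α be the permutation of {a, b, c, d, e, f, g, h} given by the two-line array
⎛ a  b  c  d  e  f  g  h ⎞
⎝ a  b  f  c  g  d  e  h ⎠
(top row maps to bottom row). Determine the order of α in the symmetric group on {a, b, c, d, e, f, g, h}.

6

Decomposing into disjoint cycles gives cycle lengths 3, 2, 1, 1, 1.
The order of α is the least common multiple of its cycle lengths: lcm(3, 2) = 6.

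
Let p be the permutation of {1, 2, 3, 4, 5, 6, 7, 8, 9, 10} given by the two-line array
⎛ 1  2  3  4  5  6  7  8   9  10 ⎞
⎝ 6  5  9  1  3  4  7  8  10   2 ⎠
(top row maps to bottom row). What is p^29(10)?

Tracing 10 → 2 → … returns to 10 after 5 steps, so 10 lies in a 5-cycle (2 5 3 9 10).
On a 5-cycle, p^5 is the identity, so p^29 = p^4 there (29 ≡ 4 mod 5).
Stepping 4 places around the cycle: 10 → 2 → 5 → 3 → 9.

9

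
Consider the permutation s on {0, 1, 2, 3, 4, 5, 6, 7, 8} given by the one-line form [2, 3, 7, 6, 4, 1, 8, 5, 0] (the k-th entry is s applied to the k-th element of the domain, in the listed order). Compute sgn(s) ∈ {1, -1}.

-1

In disjoint-cycle form the cycle lengths are 8, 1.
A cycle of length ℓ contributes ℓ−1 transpositions, so s is a product of 7 transpositions — odd.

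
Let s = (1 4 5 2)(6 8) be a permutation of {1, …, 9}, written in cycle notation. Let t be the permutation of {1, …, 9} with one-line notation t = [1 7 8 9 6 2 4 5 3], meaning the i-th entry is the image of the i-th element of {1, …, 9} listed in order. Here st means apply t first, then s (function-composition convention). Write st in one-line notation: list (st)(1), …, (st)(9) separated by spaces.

(st)(x) = s(t(x)). Computing each image: s(t(1)) = s(1) = 4, s(t(2)) = s(7) = 7, s(t(3)) = s(8) = 6, s(t(4)) = s(9) = 9, s(t(5)) = s(6) = 8, s(t(6)) = s(2) = 1, s(t(7)) = s(4) = 5, s(t(8)) = s(5) = 2, s(t(9)) = s(3) = 3.
Hence st = [4 7 6 9 8 1 5 2 3].

4 7 6 9 8 1 5 2 3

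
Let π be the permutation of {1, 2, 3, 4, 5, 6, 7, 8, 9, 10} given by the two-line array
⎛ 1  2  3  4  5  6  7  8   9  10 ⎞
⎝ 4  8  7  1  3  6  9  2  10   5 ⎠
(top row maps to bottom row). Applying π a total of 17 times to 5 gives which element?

7

Tracing 5 → 3 → … returns to 5 after 5 steps, so 5 lies in a 5-cycle (3, 7, 9, 10, 5).
Since the cycle has length 5, π^17 acts on it the same as π^2 (17 mod 5 = 2).
Stepping 2 places around the cycle: 5 → 3 → 7.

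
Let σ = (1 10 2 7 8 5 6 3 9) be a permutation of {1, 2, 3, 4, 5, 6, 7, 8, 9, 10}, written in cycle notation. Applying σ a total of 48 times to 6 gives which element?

1

6 lies in the 9-cycle (1 10 2 7 8 5 6 3 9).
Since the cycle has length 9, σ^48 acts on it the same as σ^3 (48 mod 9 = 3).
Stepping 3 places around the cycle: 6 → 3 → 9 → 1.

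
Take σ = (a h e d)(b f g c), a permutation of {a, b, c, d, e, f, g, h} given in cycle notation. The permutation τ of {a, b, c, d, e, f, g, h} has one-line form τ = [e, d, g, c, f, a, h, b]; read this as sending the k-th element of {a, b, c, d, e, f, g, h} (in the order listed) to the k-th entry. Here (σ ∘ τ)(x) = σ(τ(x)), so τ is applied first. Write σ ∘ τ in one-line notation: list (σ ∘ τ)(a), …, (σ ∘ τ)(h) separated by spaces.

(σ ∘ τ)(x) = σ(τ(x)). Computing each image: σ(τ(a)) = σ(e) = d, σ(τ(b)) = σ(d) = a, σ(τ(c)) = σ(g) = c, σ(τ(d)) = σ(c) = b, σ(τ(e)) = σ(f) = g, σ(τ(f)) = σ(a) = h, σ(τ(g)) = σ(h) = e, σ(τ(h)) = σ(b) = f.
Hence σ ∘ τ = [d a c b g h e f].

d a c b g h e f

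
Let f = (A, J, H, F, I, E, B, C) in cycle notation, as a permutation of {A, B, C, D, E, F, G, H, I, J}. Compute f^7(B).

E

B lies in the 8-cycle (A, J, H, F, I, E, B, C).
Stepping 7 places around the cycle: B → C → A → J → H → F → I → E.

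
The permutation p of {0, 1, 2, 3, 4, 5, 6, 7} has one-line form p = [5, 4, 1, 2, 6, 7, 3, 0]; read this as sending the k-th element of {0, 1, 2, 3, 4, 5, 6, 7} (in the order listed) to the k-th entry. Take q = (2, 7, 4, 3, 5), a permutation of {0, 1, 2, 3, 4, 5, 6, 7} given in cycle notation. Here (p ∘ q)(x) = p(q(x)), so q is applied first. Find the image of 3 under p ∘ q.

First apply q: q(3) = 5, then p(5) = 7. Thus (p ∘ q)(3) = 7.

7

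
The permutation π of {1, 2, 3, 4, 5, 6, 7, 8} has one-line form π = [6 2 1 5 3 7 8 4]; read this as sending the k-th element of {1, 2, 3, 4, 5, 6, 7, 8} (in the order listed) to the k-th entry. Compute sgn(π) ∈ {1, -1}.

1

In disjoint-cycle form the cycle lengths are 7, 1.
A cycle is odd iff its length is even; π has 0 even-length cycles, so sgn(π) = (−1)^0 and π is even.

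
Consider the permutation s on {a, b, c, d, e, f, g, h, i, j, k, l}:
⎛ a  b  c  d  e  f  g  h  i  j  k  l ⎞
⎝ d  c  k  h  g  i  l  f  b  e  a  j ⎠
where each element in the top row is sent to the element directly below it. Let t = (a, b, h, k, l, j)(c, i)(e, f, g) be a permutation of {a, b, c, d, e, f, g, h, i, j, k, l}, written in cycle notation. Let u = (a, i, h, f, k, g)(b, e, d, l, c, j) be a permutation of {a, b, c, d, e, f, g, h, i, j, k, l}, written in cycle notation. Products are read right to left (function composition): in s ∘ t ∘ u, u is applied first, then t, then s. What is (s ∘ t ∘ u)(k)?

Apply the permutations in order: u(k) = g, then t(g) = e, then s(e) = g. So (s ∘ t ∘ u)(k) = g.

g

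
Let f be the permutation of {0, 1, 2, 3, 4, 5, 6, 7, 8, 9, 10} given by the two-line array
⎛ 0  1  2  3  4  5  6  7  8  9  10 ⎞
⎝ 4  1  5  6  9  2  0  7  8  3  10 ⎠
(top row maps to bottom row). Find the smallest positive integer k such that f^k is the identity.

Writing f as disjoint cycles, the cycle lengths are 5, 2, 1, 1, 1, 1.
The order of f is the least common multiple of its cycle lengths: lcm(5, 2) = 10.

10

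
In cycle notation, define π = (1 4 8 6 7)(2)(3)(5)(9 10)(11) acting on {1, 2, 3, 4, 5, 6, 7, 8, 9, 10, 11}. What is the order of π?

The disjoint cycles have lengths 5, 2, 1, 1, 1, 1.
The order is lcm(5, 2) = 10.

10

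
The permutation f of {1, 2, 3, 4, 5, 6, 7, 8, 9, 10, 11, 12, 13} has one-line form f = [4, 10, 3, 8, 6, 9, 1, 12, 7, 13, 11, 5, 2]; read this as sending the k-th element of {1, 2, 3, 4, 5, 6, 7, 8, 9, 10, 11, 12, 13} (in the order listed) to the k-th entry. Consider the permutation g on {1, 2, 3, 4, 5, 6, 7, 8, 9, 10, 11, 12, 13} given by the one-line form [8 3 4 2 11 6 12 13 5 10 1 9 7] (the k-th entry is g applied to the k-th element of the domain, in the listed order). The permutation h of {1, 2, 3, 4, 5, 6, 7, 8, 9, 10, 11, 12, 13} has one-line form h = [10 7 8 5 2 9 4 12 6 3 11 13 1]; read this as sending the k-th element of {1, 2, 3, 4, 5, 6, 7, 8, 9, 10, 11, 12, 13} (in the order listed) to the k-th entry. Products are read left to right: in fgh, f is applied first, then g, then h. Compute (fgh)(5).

Chase 5: f(5) = 6; g(6) = 6; h(6) = 9. Hence (fgh)(5) = 9.

9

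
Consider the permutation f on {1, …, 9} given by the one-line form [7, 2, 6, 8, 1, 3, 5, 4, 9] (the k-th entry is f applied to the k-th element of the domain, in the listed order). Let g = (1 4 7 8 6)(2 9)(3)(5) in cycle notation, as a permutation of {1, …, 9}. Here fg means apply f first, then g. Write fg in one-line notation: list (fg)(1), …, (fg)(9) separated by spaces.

8 9 1 6 4 3 5 7 2

For each element, apply f then g: 1 → 7 → 8; 2 → 2 → 9; 3 → 6 → 1; 4 → 8 → 6; 5 → 1 → 4; 6 → 3 → 3; 7 → 5 → 5; 8 → 4 → 7; 9 → 9 → 2.
Collecting the images, fg = [8 9 1 6 4 3 5 7 2].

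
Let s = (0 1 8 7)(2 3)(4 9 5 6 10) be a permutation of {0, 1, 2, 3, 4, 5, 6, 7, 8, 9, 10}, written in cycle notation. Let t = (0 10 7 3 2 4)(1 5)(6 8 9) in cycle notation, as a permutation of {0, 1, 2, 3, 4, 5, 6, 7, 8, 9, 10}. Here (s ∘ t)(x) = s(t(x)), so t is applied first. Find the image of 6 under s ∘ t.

t(6) = 8, then s(8) = 7; composing gives (s ∘ t)(6) = 7.

7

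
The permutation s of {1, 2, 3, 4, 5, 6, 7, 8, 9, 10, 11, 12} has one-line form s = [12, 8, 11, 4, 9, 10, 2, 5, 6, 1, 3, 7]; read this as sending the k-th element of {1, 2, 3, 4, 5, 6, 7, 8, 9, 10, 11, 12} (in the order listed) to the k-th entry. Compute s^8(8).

2

Tracing 8 → 5 → … returns to 8 after 9 steps, so 8 lies in a 9-cycle (1 12 7 2 8 5 9 6 10).
Stepping 8 places around the cycle: 8 → 5 → 9 → 6 → 10 → 1 → 12 → 7 → 2.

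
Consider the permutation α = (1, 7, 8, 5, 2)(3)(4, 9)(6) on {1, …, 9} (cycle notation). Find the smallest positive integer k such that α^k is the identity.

The cycle type of α is (5, 2, 1, 1).
The order of α is the least common multiple of its cycle lengths: lcm(5, 2) = 10.

10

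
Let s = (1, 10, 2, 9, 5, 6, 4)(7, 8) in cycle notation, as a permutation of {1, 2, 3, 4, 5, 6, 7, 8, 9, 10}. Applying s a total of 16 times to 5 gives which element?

5 lies in the 7-cycle (1, 10, 2, 9, 5, 6, 4).
Powers repeat with period 7 on this cycle, and 16 mod 7 = 2, so s^16(5) = s^2(5).
Stepping 2 places around the cycle: 5 → 6 → 4.

4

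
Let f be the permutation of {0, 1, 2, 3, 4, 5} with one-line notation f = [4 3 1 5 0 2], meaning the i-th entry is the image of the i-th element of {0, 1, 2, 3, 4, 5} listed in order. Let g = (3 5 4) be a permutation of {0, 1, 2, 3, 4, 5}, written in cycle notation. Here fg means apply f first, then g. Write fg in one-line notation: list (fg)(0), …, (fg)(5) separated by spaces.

3 5 1 4 0 2

For each element, apply f then g: 0 → 4 → 3; 1 → 3 → 5; 2 → 1 → 1; 3 → 5 → 4; 4 → 0 → 0; 5 → 2 → 2.
So fg in one-line form is 3 5 1 4 0 2.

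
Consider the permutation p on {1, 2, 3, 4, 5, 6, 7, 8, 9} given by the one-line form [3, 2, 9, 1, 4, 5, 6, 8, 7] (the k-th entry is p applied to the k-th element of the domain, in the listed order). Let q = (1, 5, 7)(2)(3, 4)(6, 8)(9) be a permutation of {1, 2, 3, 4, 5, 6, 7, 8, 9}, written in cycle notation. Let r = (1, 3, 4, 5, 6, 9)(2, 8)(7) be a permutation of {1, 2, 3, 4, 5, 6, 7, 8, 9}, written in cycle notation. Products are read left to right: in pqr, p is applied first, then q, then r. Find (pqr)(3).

(pqr)(3) = r(q(p(3))). p(3) = 9, then q(9) = 9, then r(9) = 1, so the result is 1.

1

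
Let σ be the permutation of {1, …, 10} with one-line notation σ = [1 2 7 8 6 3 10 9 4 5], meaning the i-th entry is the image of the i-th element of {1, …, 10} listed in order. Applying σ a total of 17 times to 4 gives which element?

Tracing 4 → 8 → … returns to 4 after 3 steps, so 4 lies in a 3-cycle (4, 8, 9).
Since the cycle has length 3, σ^17 acts on it the same as σ^2 (17 mod 3 = 2).
Advancing 2 steps from 4: 4 → 8 → 9.

9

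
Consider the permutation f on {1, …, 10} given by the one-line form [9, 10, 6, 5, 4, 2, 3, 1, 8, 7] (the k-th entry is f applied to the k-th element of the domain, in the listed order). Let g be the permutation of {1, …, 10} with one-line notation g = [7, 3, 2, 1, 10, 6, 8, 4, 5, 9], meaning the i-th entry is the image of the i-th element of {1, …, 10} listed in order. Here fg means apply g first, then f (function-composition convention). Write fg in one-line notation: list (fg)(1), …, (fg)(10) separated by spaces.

3 6 10 9 7 2 1 5 4 8

(fg)(x) = f(g(x)). Computing each image: f(g(1)) = f(7) = 3, f(g(2)) = f(3) = 6, f(g(3)) = f(2) = 10, f(g(4)) = f(1) = 9, f(g(5)) = f(10) = 7, f(g(6)) = f(6) = 2, f(g(7)) = f(8) = 1, f(g(8)) = f(4) = 5, f(g(9)) = f(5) = 4, f(g(10)) = f(9) = 8.
Hence fg = [3 6 10 9 7 2 1 5 4 8].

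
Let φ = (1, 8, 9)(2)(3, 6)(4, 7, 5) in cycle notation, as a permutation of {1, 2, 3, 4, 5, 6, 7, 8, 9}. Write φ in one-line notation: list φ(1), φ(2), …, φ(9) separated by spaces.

Reading each image from the cycles: 1↦8, 2↦2, 3↦6, 4↦7, 5↦4, 6↦3, 7↦5, 8↦9, 9↦1.
So the one-line form is 8 2 6 7 4 3 5 9 1.

8 2 6 7 4 3 5 9 1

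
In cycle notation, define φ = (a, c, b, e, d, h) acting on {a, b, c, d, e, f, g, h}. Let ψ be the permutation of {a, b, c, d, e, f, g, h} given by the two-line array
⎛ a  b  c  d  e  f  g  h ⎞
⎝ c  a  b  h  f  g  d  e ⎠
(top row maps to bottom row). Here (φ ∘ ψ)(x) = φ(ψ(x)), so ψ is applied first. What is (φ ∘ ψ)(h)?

(φ ∘ ψ)(h) = φ(ψ(h)). ψ(h) = e, then φ(e) = d. So (φ ∘ ψ)(h) = d.

d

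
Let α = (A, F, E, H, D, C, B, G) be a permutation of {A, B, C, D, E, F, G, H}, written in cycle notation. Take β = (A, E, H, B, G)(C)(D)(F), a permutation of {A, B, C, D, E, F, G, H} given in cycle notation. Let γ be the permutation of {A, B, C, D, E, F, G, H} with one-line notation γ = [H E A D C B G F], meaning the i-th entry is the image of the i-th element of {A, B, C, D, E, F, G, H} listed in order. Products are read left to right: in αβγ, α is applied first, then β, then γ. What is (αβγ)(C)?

G

(αβγ)(C) = γ(β(α(C))). α(C) = B, then β(B) = G, then γ(G) = G, so the result is G.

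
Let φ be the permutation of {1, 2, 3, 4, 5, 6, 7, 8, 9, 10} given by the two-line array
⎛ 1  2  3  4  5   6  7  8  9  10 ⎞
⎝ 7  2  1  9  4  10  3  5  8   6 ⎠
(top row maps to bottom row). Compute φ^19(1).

Tracing 1 → 7 → … returns to 1 after 3 steps, so 1 lies in a 3-cycle (1 7 3).
Since the cycle has length 3, φ^19 acts on it the same as φ^1 (19 mod 3 = 1).
Stepping 1 place around the cycle: 1 → 7.

7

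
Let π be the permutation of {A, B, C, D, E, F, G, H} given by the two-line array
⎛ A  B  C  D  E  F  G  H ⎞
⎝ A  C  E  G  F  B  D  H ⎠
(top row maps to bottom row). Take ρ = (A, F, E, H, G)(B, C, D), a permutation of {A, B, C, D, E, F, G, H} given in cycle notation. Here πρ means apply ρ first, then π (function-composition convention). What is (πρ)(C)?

ρ(C) = D, then π(D) = G; composing gives (πρ)(C) = G.

G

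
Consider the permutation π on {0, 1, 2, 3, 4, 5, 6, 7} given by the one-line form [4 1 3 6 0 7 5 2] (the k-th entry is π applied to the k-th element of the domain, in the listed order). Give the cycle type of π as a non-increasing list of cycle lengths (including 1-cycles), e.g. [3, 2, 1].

[5, 2, 1]

The disjoint cycles are (0 4)(1)(2 3 6 5 7), with lengths 5, 2, 1 in non-increasing order.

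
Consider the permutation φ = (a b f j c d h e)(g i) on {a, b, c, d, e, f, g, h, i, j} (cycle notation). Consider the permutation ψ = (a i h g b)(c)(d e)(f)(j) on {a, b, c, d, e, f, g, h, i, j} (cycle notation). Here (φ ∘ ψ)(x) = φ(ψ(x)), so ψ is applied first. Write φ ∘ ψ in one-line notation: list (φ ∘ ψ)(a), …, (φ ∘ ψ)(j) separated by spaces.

g b d a h j f i e c

(φ ∘ ψ)(x) = φ(ψ(x)). Computing each image: φ(ψ(a)) = φ(i) = g, φ(ψ(b)) = φ(a) = b, φ(ψ(c)) = φ(c) = d, φ(ψ(d)) = φ(e) = a, φ(ψ(e)) = φ(d) = h, φ(ψ(f)) = φ(f) = j, φ(ψ(g)) = φ(b) = f, φ(ψ(h)) = φ(g) = i, φ(ψ(i)) = φ(h) = e, φ(ψ(j)) = φ(j) = c.
Hence φ ∘ ψ = [g b d a h j f i e c].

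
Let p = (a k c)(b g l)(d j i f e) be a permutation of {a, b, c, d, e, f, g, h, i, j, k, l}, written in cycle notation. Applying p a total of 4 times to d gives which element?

e

d lies in the 5-cycle (d j i f e).
Advancing 4 steps from d: d → j → i → f → e.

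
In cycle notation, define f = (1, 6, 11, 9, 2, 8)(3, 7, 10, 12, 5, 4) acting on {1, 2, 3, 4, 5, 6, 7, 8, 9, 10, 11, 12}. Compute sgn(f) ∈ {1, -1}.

1

The cycle lengths are 6, 6.
A cycle of length ℓ contributes ℓ−1 transpositions, so f is a product of 5 + 5 = 10 transpositions — even.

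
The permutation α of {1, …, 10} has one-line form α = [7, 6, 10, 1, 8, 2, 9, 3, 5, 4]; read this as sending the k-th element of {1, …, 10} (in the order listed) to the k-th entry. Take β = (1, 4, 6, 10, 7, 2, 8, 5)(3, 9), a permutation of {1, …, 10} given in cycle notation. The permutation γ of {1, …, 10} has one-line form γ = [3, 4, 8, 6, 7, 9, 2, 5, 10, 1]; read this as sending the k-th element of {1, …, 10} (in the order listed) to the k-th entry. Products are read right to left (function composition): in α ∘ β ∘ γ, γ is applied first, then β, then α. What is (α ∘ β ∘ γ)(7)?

Chase 7: γ(7) = 2; β(2) = 8; α(8) = 3. Hence (α ∘ β ∘ γ)(7) = 3.

3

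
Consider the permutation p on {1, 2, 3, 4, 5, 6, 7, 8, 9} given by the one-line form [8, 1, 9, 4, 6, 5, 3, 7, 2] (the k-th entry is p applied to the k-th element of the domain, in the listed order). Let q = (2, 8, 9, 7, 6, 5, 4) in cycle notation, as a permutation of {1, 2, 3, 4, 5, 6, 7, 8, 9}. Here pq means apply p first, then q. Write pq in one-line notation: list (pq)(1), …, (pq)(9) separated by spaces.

For each element, apply p then q: 1 → 8 → 9; 2 → 1 → 1; 3 → 9 → 7; 4 → 4 → 2; 5 → 6 → 5; 6 → 5 → 4; 7 → 3 → 3; 8 → 7 → 6; 9 → 2 → 8.
Collecting the images, pq = [9 1 7 2 5 4 3 6 8].

9 1 7 2 5 4 3 6 8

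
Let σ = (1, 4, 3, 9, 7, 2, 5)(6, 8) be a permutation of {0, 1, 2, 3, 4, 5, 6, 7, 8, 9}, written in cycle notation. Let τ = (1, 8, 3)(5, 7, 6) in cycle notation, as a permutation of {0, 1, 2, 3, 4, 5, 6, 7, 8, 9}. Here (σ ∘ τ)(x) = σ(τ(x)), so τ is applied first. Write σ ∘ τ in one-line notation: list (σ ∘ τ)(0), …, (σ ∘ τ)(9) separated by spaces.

0 6 5 4 3 2 1 8 9 7

(σ ∘ τ)(x) = σ(τ(x)). Computing each image: σ(τ(0)) = σ(0) = 0, σ(τ(1)) = σ(8) = 6, σ(τ(2)) = σ(2) = 5, σ(τ(3)) = σ(1) = 4, σ(τ(4)) = σ(4) = 3, σ(τ(5)) = σ(7) = 2, σ(τ(6)) = σ(5) = 1, σ(τ(7)) = σ(6) = 8, σ(τ(8)) = σ(3) = 9, σ(τ(9)) = σ(9) = 7.
Hence σ ∘ τ = [0 6 5 4 3 2 1 8 9 7].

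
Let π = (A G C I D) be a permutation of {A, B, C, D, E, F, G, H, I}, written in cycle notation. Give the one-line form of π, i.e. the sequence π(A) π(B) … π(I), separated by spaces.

Image by image: A→G, B→B, C→I, D→A, E→E, F→F, G→C, H→H, I→D.
So the one-line form is G B I A E F C H D.

G B I A E F C H D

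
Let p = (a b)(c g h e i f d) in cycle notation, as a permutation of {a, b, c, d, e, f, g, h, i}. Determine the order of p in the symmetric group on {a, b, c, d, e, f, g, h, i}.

14

The cycle type of p is (7, 2).
Since disjoint cycles commute, ord(p) = lcm(7, 2) = 14.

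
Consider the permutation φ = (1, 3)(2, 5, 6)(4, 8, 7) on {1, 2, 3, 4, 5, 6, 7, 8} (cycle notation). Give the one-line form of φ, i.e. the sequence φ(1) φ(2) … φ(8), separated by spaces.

3 5 1 8 6 2 4 7

Image by image: 1↦3, 2↦5, 3↦1, 4↦8, 5↦6, 6↦2, 7↦4, 8↦7.
So the one-line form is 3 5 1 8 6 2 4 7.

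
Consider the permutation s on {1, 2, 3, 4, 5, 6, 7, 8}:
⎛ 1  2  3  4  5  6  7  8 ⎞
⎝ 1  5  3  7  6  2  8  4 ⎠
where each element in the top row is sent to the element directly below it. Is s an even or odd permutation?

In disjoint-cycle form the cycle lengths are 3, 3, 1, 1.
A cycle of length ℓ contributes ℓ−1 transpositions, so s is a product of 2 + 2 = 4 transpositions — even.

even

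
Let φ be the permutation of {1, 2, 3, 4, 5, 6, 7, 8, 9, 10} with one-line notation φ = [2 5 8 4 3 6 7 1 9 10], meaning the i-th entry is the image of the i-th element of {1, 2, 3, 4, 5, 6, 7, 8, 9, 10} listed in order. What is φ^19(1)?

8

Tracing 1 → 2 → … returns to 1 after 5 steps, so 1 lies in a 5-cycle (1 2 5 3 8).
Since the cycle has length 5, φ^19 acts on it the same as φ^4 (19 mod 5 = 4).
Advancing 4 steps from 1: 1 → 2 → 5 → 3 → 8.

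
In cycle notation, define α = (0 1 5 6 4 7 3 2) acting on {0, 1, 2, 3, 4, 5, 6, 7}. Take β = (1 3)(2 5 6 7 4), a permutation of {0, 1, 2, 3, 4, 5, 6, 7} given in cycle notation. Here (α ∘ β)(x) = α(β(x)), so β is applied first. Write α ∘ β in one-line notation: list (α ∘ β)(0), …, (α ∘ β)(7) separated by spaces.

For each element, apply β then α: 0 → 0 → 1; 1 → 3 → 2; 2 → 5 → 6; 3 → 1 → 5; 4 → 2 → 0; 5 → 6 → 4; 6 → 7 → 3; 7 → 4 → 7.
Collecting the images, α ∘ β = [1 2 6 5 0 4 3 7].

1 2 6 5 0 4 3 7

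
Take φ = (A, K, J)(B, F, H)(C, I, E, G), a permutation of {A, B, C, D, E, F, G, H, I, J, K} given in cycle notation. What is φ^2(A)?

A lies in the 3-cycle (A, K, J).
Stepping 2 places around the cycle: A → K → J.

J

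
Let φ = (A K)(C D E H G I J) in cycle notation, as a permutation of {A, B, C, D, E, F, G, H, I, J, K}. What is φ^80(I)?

D

I lies in the 7-cycle (C D E H G I J).
On a 7-cycle, φ^7 is the identity, so φ^80 = φ^3 there (80 ≡ 3 mod 7).
Stepping 3 places around the cycle: I → J → C → D.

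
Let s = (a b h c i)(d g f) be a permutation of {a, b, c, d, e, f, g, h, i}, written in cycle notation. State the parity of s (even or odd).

The cycle lengths are 5, 3, 1.
A cycle is odd iff its length is even; s has 0 even-length cycles, so sgn(s) = (−1)^0 and s is even.

even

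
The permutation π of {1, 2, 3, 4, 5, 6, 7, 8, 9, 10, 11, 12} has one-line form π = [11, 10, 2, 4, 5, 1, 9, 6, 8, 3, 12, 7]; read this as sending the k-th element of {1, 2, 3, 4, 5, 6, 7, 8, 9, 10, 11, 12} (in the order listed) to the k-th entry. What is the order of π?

The disjoint-cycle form of π has cycle lengths 7, 3, 1, 1.
Since disjoint cycles commute, ord(π) = lcm(7, 3) = 21.

21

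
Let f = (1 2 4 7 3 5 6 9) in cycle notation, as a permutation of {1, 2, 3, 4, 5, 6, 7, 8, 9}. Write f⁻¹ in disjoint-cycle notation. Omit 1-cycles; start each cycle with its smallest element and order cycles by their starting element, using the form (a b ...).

If f sends a → b within a cycle, f⁻¹ sends b → a; equivalently, reverse each cycle.
After reversing and putting each cycle's least element first, f⁻¹ = (1 9 6 5 3 7 4 2).

(1 9 6 5 3 7 4 2)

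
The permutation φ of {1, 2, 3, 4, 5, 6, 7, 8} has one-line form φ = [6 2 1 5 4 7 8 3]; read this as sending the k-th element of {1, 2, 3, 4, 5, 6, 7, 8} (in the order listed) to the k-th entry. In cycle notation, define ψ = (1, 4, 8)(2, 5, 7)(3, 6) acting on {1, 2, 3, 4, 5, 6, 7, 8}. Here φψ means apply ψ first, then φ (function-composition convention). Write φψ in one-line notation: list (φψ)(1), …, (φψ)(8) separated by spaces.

5 4 7 3 8 1 2 6

For each element, apply ψ then φ: 1 → 4 → 5; 2 → 5 → 4; 3 → 6 → 7; 4 → 8 → 3; 5 → 7 → 8; 6 → 3 → 1; 7 → 2 → 2; 8 → 1 → 6.
Collecting the images, φψ = [5 4 7 3 8 1 2 6].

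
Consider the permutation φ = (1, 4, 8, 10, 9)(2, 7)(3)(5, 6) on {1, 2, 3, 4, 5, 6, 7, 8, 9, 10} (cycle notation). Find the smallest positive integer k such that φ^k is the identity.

10

The disjoint cycles have lengths 5, 2, 2, 1.
Since disjoint cycles commute, ord(φ) = lcm(5, 2, 2) = 10.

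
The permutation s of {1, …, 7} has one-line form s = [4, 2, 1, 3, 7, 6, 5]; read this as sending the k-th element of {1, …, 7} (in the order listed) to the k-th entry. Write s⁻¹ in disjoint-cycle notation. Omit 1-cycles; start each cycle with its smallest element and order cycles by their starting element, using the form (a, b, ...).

(1, 3, 4)(5, 7)

First write s in disjoint cycles: (1, 4, 3)(5, 7).
The inverse reverses every cycle; in canonical form, s⁻¹ = (1, 3, 4)(5, 7).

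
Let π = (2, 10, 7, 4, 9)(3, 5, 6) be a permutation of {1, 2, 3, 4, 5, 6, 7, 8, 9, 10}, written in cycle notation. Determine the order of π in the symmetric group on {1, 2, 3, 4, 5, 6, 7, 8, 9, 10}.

15

The disjoint cycles have lengths 5, 3, 1, 1.
The order of π is the least common multiple of its cycle lengths: lcm(5, 3) = 15.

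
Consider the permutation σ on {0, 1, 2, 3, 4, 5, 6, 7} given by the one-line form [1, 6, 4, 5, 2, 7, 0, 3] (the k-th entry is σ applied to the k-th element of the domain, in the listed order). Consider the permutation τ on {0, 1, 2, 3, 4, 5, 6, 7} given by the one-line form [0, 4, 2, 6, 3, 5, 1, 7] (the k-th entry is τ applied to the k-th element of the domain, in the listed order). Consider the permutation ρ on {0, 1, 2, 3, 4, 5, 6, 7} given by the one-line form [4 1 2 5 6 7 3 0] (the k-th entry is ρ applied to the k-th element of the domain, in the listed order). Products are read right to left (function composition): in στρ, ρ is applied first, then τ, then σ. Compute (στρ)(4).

6

(στρ)(4) = σ(τ(ρ(4))). ρ(4) = 6, then τ(6) = 1, then σ(1) = 6, so the result is 6.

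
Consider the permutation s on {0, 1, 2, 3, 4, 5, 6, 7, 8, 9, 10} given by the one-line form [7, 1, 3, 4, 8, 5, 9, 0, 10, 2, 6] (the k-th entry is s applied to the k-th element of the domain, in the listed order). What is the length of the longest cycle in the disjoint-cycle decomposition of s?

7

Decomposing into disjoint cycles gives (0 7)(2 3 4 8 10 6 9); the longest has length 7.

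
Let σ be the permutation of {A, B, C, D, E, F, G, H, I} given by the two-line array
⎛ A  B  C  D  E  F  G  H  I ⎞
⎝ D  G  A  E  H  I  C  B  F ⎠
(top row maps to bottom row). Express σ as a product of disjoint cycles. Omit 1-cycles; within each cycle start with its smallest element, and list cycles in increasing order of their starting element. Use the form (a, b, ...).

From A: A → D → E → H → B → G → C → A, closing the cycle (A, D, E, H, B, G, C).
Continuing from each remaining unvisited element yields (A, D, E, H, B, G, C)(F, I).

(A, D, E, H, B, G, C)(F, I)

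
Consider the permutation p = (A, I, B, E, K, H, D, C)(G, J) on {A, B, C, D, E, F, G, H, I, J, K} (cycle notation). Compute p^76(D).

D lies in the 8-cycle (A, I, B, E, K, H, D, C).
Powers repeat with period 8 on this cycle, and 76 mod 8 = 4, so p^76(D) = p^4(D).
Advancing 4 steps from D: D → C → A → I → B.

B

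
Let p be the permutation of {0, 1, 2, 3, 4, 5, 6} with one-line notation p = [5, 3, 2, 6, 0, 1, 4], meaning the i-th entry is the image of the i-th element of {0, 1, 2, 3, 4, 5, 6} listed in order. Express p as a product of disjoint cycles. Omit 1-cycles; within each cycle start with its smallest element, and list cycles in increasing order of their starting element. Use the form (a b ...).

Start at 0 and follow images: 0 → 5 → 1 → 3 → 6 → 4 → 0, giving the cycle (0 5 1 3 6 4).
Repeating from the next unused element and collecting all non-trivial cycles gives (0 5 1 3 6 4).

(0 5 1 3 6 4)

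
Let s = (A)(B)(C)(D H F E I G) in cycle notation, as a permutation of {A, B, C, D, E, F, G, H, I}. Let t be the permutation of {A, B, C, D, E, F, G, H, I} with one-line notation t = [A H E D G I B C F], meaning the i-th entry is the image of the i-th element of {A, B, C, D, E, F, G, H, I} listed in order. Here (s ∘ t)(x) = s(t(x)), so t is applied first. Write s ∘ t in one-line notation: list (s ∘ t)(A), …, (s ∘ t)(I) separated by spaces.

A F I H D G B C E

Chase each element through t then s: A → A → A; B → H → F; C → E → I; D → D → H; E → G → D; F → I → G; G → B → B; H → C → C; I → F → E.
Collecting the images, s ∘ t = [A F I H D G B C E].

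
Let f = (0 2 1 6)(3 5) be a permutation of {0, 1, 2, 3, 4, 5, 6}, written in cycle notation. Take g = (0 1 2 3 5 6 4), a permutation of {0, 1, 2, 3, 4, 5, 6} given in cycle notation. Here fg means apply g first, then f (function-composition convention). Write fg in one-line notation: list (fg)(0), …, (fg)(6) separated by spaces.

For each element, apply g then f: 0 → 1 → 6; 1 → 2 → 1; 2 → 3 → 5; 3 → 5 → 3; 4 → 0 → 2; 5 → 6 → 0; 6 → 4 → 4.
So fg in one-line form is 6 1 5 3 2 0 4.

6 1 5 3 2 0 4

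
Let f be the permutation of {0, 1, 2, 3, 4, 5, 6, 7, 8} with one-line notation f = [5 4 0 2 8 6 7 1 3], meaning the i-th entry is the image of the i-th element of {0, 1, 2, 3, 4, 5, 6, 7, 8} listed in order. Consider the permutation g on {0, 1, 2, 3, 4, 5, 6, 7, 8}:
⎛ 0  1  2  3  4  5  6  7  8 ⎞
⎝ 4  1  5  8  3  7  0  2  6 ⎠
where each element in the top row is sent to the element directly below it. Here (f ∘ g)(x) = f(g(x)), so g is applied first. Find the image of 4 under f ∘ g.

2

(f ∘ g)(4) = f(g(4)). g(4) = 3, then f(3) = 2. So (f ∘ g)(4) = 2.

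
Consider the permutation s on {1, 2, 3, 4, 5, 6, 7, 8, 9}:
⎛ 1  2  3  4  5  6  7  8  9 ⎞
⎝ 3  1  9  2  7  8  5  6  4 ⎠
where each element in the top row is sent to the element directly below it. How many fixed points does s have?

No element satisfies s(x) = x, so there are 0 fixed points.

0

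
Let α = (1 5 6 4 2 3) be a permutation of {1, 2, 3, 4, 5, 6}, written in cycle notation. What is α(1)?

In the cycle (1 5 6 4 2 3), 1 is followed by 5, so α(1) = 5.

5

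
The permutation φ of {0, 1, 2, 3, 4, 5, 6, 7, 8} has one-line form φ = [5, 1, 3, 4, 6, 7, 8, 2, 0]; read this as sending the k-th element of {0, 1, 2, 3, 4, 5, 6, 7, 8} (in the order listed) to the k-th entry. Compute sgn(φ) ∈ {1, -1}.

In disjoint-cycle form the cycle lengths are 8, 1.
A cycle of length ℓ contributes ℓ−1 transpositions, so φ is a product of 7 transpositions — odd.

-1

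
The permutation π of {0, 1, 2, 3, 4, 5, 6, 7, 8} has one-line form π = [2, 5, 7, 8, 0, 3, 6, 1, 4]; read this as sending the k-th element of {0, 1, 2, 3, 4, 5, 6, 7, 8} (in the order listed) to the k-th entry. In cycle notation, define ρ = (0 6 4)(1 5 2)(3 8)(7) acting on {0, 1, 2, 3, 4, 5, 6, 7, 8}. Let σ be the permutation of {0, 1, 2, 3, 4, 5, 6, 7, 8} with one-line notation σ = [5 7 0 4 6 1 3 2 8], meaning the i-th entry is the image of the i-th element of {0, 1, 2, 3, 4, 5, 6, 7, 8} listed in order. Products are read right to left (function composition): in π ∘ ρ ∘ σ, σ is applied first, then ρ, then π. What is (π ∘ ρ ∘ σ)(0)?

Chase 0: σ(0) = 5; ρ(5) = 2; π(2) = 7. Hence (π ∘ ρ ∘ σ)(0) = 7.

7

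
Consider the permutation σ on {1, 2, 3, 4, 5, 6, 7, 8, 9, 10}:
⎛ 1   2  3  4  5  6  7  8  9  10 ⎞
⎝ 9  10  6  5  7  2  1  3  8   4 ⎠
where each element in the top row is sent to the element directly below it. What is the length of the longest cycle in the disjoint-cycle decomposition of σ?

Decomposing into disjoint cycles gives (1, 9, 8, 3, 6, 2, 10, 4, 5, 7); the longest has length 10.

10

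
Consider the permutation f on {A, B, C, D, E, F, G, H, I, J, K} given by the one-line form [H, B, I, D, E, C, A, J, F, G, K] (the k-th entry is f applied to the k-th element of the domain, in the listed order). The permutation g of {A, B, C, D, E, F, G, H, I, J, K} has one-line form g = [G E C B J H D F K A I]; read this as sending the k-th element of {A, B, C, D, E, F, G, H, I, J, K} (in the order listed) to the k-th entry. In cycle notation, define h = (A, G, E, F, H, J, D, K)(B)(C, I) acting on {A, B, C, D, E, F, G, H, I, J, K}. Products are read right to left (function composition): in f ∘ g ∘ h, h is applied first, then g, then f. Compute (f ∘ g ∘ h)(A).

D

Chase A: h(A) = G; g(G) = D; f(D) = D. Hence (f ∘ g ∘ h)(A) = D.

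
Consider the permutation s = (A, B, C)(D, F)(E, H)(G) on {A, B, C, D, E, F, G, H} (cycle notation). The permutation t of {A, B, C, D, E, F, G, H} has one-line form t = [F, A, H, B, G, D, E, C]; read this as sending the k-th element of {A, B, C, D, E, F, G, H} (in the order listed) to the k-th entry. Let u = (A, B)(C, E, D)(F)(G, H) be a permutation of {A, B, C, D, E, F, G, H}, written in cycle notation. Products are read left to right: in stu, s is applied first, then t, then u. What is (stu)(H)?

(stu)(H) = u(t(s(H))). s(H) = E, then t(E) = G, then u(G) = H, so the result is H.

H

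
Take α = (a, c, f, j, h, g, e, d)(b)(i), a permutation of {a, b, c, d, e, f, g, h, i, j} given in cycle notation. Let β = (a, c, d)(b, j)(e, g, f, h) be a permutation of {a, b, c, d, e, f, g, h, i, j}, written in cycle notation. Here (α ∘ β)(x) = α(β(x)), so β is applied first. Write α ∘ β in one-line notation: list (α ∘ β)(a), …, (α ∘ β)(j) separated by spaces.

(α ∘ β)(x) = α(β(x)). Computing each image: α(β(a)) = α(c) = f, α(β(b)) = α(j) = h, α(β(c)) = α(d) = a, α(β(d)) = α(a) = c, α(β(e)) = α(g) = e, α(β(f)) = α(h) = g, α(β(g)) = α(f) = j, α(β(h)) = α(e) = d, α(β(i)) = α(i) = i, α(β(j)) = α(b) = b.
Hence α ∘ β = [f h a c e g j d i b].

f h a c e g j d i b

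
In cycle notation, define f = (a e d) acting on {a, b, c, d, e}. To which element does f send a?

e

Within (a e d), a ↦ e.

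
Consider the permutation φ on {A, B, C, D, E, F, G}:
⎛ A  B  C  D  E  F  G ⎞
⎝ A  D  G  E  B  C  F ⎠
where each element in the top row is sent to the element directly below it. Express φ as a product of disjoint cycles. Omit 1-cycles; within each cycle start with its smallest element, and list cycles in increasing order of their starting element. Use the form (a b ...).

(B D E)(C G F)

Iterating φ from B gives B → D → E → B; that is the 3-cycle (B D E).
Repeating from the next unused element and collecting all non-trivial cycles gives (B D E)(C G F).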